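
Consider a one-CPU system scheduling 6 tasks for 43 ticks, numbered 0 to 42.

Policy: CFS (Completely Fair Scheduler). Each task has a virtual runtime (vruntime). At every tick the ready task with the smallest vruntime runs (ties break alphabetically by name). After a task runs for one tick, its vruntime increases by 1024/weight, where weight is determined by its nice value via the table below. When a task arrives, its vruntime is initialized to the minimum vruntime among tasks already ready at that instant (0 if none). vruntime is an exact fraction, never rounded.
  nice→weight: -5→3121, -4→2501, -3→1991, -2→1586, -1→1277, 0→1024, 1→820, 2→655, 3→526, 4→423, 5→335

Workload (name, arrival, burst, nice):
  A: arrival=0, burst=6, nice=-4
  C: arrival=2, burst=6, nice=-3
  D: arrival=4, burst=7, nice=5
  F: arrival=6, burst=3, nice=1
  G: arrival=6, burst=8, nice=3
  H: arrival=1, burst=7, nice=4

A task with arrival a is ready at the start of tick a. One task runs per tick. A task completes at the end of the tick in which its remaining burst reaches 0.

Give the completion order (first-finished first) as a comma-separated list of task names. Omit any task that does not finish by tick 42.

t=0: vr[A=0] → run A
t=1: vr[A=1024/2501 H=1024/2501] → run A
t=2: vr[A=2048/2501 C=1024/2501 H=1024/2501] → run C
t=3: vr[A=2048/2501 C=4599808/4979491 H=1024/2501] → run H
t=4: vr[A=2048/2501 C=4599808/4979491 D=2048/2501 H=2994176/1057923] → run A
t=5: vr[A=3072/2501 C=4599808/4979491 D=2048/2501 H=2994176/1057923] → run D
t=6: vr[A=3072/2501 C=4599808/4979491 D=3247104/837835 F=4599808/4979491 G=4599808/4979491 H=2994176/1057923] → run C
t=7: vr[A=3072/2501 C=7160832/4979491 D=3247104/837835 F=4599808/4979491 G=4599808/4979491 H=2994176/1057923] → run F
t=8: vr[A=3072/2501 C=7160832/4979491 D=3247104/837835 F=54090496/24897455 G=4599808/4979491 H=2994176/1057923] → run G
t=9: vr[A=3072/2501 C=7160832/4979491 D=3247104/837835 F=54090496/24897455 G=3759248896/1309606133 H=2994176/1057923] → run A
t=10: vr[A=4096/2501 C=7160832/4979491 D=3247104/837835 F=54090496/24897455 G=3759248896/1309606133 H=2994176/1057923] → run C
t=11: vr[A=4096/2501 C=9721856/4979491 D=3247104/837835 F=54090496/24897455 G=3759248896/1309606133 H=2994176/1057923] → run A
t=12: vr[A=5120/2501 C=9721856/4979491 D=3247104/837835 F=54090496/24897455 G=3759248896/1309606133 H=2994176/1057923] → run C
t=13: vr[A=5120/2501 C=12282880/4979491 D=3247104/837835 F=54090496/24897455 G=3759248896/1309606133 H=2994176/1057923] → run A
t=14: vr[C=12282880/4979491 D=3247104/837835 F=54090496/24897455 G=3759248896/1309606133 H=2994176/1057923] → run F
t=15: vr[C=12282880/4979491 D=3247104/837835 F=85181952/24897455 G=3759248896/1309606133 H=2994176/1057923] → run C
t=16: vr[C=14843904/4979491 D=3247104/837835 F=85181952/24897455 G=3759248896/1309606133 H=2994176/1057923] → run H
t=17: vr[C=14843904/4979491 D=3247104/837835 F=85181952/24897455 G=3759248896/1309606133 H=5555200/1057923] → run G
t=18: vr[C=14843904/4979491 D=3247104/837835 F=85181952/24897455 G=6308748288/1309606133 H=5555200/1057923] → run C
t=19: vr[D=3247104/837835 F=85181952/24897455 G=6308748288/1309606133 H=5555200/1057923] → run F
t=20: vr[D=3247104/837835 G=6308748288/1309606133 H=5555200/1057923] → run D
t=21: vr[D=5808128/837835 G=6308748288/1309606133 H=5555200/1057923] → run G
t=22: vr[D=5808128/837835 G=8858247680/1309606133 H=5555200/1057923] → run H
t=23: vr[D=5808128/837835 G=8858247680/1309606133 H=2705408/352641] → run G
t=24: vr[D=5808128/837835 G=11407747072/1309606133 H=2705408/352641] → run D
t=25: vr[D=8369152/837835 G=11407747072/1309606133 H=2705408/352641] → run H
t=26: vr[D=8369152/837835 G=11407747072/1309606133 H=10677248/1057923] → run G
t=27: vr[D=8369152/837835 G=13957246464/1309606133 H=10677248/1057923] → run D
t=28: vr[D=10930176/837835 G=13957246464/1309606133 H=10677248/1057923] → run H
t=29: vr[D=10930176/837835 G=13957246464/1309606133 H=13238272/1057923] → run G
t=30: vr[D=10930176/837835 G=16506745856/1309606133 H=13238272/1057923] → run H
t=31: vr[D=10930176/837835 G=16506745856/1309606133 H=5266432/352641] → run G
t=32: vr[D=10930176/837835 G=19056245248/1309606133 H=5266432/352641] → run D
t=33: vr[D=2698240/167567 G=19056245248/1309606133 H=5266432/352641] → run G
t=34: vr[D=2698240/167567 H=5266432/352641] → run H
t=35: vr[D=2698240/167567] → run D
t=36: vr[D=16052224/837835] → run D
t=37: (idle)
t=38: (idle)
t=39: (idle)
t=40: (idle)
t=41: (idle)
t=42: (idle)

completion order = A, C, F, G, H, D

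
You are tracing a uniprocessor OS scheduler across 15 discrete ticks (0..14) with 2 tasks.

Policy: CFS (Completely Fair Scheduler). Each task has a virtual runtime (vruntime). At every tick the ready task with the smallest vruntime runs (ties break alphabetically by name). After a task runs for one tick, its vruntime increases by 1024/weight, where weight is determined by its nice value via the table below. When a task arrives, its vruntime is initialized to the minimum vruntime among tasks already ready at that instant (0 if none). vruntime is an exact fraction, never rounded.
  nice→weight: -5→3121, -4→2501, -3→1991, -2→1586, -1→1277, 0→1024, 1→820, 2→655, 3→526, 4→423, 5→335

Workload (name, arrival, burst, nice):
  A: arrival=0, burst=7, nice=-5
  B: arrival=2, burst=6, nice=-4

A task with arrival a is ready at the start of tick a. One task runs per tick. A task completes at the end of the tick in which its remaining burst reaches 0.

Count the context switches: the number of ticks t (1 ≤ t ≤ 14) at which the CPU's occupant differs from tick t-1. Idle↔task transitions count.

context switches = 10

t=0: vr[A=0] → run A
t=1: vr[A=1024/3121] → run A
t=2: vr[A=2048/3121 B=2048/3121] → run A
t=3: vr[A=3072/3121 B=2048/3121] → run B
t=4: vr[A=3072/3121 B=8317952/7805621] → run A
t=5: vr[A=4096/3121 B=8317952/7805621] → run B
t=6: vr[A=4096/3121 B=11513856/7805621] → run A
t=7: vr[A=5120/3121 B=11513856/7805621] → run B
t=8: vr[A=5120/3121 B=14709760/7805621] → run A
t=9: vr[A=6144/3121 B=14709760/7805621] → run B
t=10: vr[A=6144/3121 B=17905664/7805621] → run A
t=11: vr[B=17905664/7805621] → run B
t=12: vr[B=21101568/7805621] → run B
t=13: (idle)
t=14: (idle)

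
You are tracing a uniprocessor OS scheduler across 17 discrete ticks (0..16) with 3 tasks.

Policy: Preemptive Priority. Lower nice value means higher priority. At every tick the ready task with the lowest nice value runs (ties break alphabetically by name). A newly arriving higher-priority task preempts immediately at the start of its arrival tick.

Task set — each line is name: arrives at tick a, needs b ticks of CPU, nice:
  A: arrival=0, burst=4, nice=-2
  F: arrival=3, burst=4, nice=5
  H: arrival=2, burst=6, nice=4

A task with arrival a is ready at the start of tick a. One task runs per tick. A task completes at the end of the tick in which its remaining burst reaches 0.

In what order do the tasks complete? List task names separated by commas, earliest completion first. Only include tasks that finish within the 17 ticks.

completion order = A, H, F

t=0: ready={A} → run A
t=1: ready={A} → run A
t=2: ready={A,H} → run A
t=3: ready={A,F,H} → run A
t=4: ready={F,H} → run H
t=5: ready={F,H} → run H
t=6: ready={F,H} → run H
t=7: ready={F,H} → run H
t=8: ready={F,H} → run H
t=9: ready={F,H} → run H
t=10: ready={F} → run F
t=11: ready={F} → run F
t=12: ready={F} → run F
t=13: ready={F} → run F
t=14: (idle)
t=15: (idle)
t=16: (idle)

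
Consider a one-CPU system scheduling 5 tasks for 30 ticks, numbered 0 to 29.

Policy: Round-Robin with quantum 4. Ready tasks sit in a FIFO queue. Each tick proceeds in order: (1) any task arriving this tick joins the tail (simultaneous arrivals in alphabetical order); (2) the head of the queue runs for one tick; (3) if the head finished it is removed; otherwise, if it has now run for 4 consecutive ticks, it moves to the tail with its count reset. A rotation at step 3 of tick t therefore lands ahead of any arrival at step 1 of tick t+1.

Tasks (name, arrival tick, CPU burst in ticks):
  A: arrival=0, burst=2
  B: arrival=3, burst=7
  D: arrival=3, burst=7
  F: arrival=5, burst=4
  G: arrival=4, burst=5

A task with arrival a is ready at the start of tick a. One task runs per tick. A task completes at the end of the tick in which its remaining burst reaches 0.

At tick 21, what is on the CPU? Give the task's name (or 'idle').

t=0: queue=[A] q_used=0 → run A
t=1: queue=[A] q_used=1 → run A
t=2: (idle)
t=3: queue=[B,D] q_used=0 → run B
t=4: queue=[B,D,G] q_used=1 → run B
t=5: queue=[B,D,G,F] q_used=2 → run B
t=6: queue=[B,D,G,F] q_used=3 → run B
t=7: queue=[D,G,F,B] q_used=0 → run D
t=8: queue=[D,G,F,B] q_used=1 → run D
t=9: queue=[D,G,F,B] q_used=2 → run D
t=10: queue=[D,G,F,B] q_used=3 → run D
t=11: queue=[G,F,B,D] q_used=0 → run G
t=12: queue=[G,F,B,D] q_used=1 → run G
t=13: queue=[G,F,B,D] q_used=2 → run G
t=14: queue=[G,F,B,D] q_used=3 → run G
t=15: queue=[F,B,D,G] q_used=0 → run F
t=16: queue=[F,B,D,G] q_used=1 → run F
t=17: queue=[F,B,D,G] q_used=2 → run F
t=18: queue=[F,B,D,G] q_used=3 → run F
t=19: queue=[B,D,G] q_used=0 → run B
t=20: queue=[B,D,G] q_used=1 → run B
t=21: queue=[B,D,G] q_used=2 → run B
t=22: queue=[D,G] q_used=0 → run D
t=23: queue=[D,G] q_used=1 → run D
t=24: queue=[D,G] q_used=2 → run D
t=25: queue=[G] q_used=0 → run G
t=26: (idle)
t=27: (idle)
t=28: (idle)
t=29: (idle)

running at tick 21 = B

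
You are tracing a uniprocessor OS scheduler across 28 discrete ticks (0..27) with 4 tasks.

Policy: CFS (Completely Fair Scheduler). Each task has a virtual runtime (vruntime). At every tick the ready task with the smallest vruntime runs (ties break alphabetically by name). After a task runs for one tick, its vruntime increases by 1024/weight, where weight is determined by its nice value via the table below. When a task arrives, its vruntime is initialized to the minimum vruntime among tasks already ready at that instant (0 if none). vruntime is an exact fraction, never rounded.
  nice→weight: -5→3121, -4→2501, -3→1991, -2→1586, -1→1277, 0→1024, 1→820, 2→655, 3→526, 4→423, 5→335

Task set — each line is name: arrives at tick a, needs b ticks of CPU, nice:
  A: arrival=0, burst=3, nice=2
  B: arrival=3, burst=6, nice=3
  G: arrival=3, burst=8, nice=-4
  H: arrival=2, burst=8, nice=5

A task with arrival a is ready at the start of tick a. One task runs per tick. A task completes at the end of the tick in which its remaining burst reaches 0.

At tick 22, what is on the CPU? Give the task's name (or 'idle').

running at tick 22 = H

t=0: vr[A=0] → run A
t=1: vr[A=1024/655] → run A
t=2: vr[A=2048/655 H=2048/655] → run A
t=3: vr[B=2048/655 G=2048/655 H=2048/655] → run B
t=4: vr[B=873984/172265 G=2048/655 H=2048/655] → run G
t=5: vr[B=873984/172265 G=5792768/1638155 H=2048/655] → run H
t=6: vr[B=873984/172265 G=5792768/1638155 H=54272/8777] → run G
t=7: vr[B=873984/172265 G=6463488/1638155 H=54272/8777] → run G
t=8: vr[B=873984/172265 G=7134208/1638155 H=54272/8777] → run G
t=9: vr[B=873984/172265 G=7804928/1638155 H=54272/8777] → run G
t=10: vr[B=873984/172265 G=8475648/1638155 H=54272/8777] → run B
t=11: vr[B=1209344/172265 G=8475648/1638155 H=54272/8777] → run G
t=12: vr[B=1209344/172265 G=9146368/1638155 H=54272/8777] → run G
t=13: vr[B=1209344/172265 G=9817088/1638155 H=54272/8777] → run G
t=14: vr[B=1209344/172265 H=54272/8777] → run H
t=15: vr[B=1209344/172265 H=405504/43885] → run B
t=16: vr[B=1544704/172265 H=405504/43885] → run B
t=17: vr[B=1880064/172265 H=405504/43885] → run H
t=18: vr[B=1880064/172265 H=539648/43885] → run B
t=19: vr[B=2215424/172265 H=539648/43885] → run H
t=20: vr[B=2215424/172265 H=673792/43885] → run B
t=21: vr[H=673792/43885] → run H
t=22: vr[H=807936/43885] → run H
t=23: vr[H=188416/8777] → run H
t=24: vr[H=1076224/43885] → run H
t=25: (idle)
t=26: (idle)
t=27: (idle)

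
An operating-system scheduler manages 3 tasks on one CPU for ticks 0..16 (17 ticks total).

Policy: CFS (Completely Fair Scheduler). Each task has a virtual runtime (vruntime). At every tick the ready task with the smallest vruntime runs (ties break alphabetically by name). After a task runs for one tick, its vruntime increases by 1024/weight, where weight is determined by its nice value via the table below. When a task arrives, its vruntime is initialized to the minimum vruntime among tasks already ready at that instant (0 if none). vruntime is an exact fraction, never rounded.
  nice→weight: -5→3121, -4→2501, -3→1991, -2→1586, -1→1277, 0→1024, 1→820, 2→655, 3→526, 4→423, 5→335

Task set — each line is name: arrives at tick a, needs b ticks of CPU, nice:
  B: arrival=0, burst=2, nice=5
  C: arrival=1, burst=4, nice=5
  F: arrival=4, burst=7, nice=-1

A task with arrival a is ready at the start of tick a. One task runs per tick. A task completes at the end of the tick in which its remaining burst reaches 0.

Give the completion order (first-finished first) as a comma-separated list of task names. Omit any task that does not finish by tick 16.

completion order = B, C, F

t=0: vr[B=0] → run B
t=1: vr[B=1024/335 C=1024/335] → run B
t=2: vr[C=1024/335] → run C
t=3: vr[C=2048/335] → run C
t=4: vr[C=3072/335 F=3072/335] → run C
t=5: vr[C=4096/335 F=3072/335] → run F
t=6: vr[C=4096/335 F=4265984/427795] → run F
t=7: vr[C=4096/335 F=4609024/427795] → run F
t=8: vr[C=4096/335 F=4952064/427795] → run F
t=9: vr[C=4096/335 F=5295104/427795] → run C
t=10: vr[F=5295104/427795] → run F
t=11: vr[F=5638144/427795] → run F
t=12: vr[F=5981184/427795] → run F
t=13: (idle)
t=14: (idle)
t=15: (idle)
t=16: (idle)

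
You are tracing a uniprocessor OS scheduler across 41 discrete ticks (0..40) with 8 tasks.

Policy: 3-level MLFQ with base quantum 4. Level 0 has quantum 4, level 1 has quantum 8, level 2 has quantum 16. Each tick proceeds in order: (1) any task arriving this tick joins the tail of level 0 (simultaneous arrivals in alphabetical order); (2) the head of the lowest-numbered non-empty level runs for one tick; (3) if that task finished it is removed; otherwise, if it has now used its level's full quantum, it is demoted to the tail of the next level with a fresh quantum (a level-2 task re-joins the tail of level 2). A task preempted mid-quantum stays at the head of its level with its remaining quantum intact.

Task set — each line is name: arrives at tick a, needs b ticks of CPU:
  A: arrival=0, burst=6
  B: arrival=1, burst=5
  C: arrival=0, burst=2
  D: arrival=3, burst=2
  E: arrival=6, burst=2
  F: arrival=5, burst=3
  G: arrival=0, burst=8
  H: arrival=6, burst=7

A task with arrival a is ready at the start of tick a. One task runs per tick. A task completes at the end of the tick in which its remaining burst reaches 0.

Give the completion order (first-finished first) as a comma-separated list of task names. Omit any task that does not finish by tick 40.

t=0: L0/L1/L2 = ACG/-/- → run A
t=1: L0/L1/L2 = ACGB/-/- → run A
t=2: L0/L1/L2 = ACGB/-/- → run A
t=3: L0/L1/L2 = ACGBD/-/- → run A
t=4: L0/L1/L2 = CGBD/A/- → run C
t=5: L0/L1/L2 = CGBDF/A/- → run C
t=6: L0/L1/L2 = GBDFEH/A/- → run G
t=7: L0/L1/L2 = GBDFEH/A/- → run G
t=8: L0/L1/L2 = GBDFEH/A/- → run G
t=9: L0/L1/L2 = GBDFEH/A/- → run G
t=10: L0/L1/L2 = BDFEH/AG/- → run B
t=11: L0/L1/L2 = BDFEH/AG/- → run B
t=12: L0/L1/L2 = BDFEH/AG/- → run B
t=13: L0/L1/L2 = BDFEH/AG/- → run B
t=14: L0/L1/L2 = DFEH/AGB/- → run D
t=15: L0/L1/L2 = DFEH/AGB/- → run D
t=16: L0/L1/L2 = FEH/AGB/- → run F
t=17: L0/L1/L2 = FEH/AGB/- → run F
t=18: L0/L1/L2 = FEH/AGB/- → run F
t=19: L0/L1/L2 = EH/AGB/- → run E
t=20: L0/L1/L2 = EH/AGB/- → run E
t=21: L0/L1/L2 = H/AGB/- → run H
t=22: L0/L1/L2 = H/AGB/- → run H
t=23: L0/L1/L2 = H/AGB/- → run H
t=24: L0/L1/L2 = H/AGB/- → run H
t=25: L0/L1/L2 = -/AGBH/- → run A
t=26: L0/L1/L2 = -/AGBH/- → run A
t=27: L0/L1/L2 = -/GBH/- → run G
t=28: L0/L1/L2 = -/GBH/- → run G
t=29: L0/L1/L2 = -/GBH/- → run G
t=30: L0/L1/L2 = -/GBH/- → run G
t=31: L0/L1/L2 = -/BH/- → run B
t=32: L0/L1/L2 = -/H/- → run H
t=33: L0/L1/L2 = -/H/- → run H
t=34: L0/L1/L2 = -/H/- → run H
t=35: (idle)
t=36: (idle)
t=37: (idle)
t=38: (idle)
t=39: (idle)
t=40: (idle)

completion order = C, D, F, E, A, G, B, H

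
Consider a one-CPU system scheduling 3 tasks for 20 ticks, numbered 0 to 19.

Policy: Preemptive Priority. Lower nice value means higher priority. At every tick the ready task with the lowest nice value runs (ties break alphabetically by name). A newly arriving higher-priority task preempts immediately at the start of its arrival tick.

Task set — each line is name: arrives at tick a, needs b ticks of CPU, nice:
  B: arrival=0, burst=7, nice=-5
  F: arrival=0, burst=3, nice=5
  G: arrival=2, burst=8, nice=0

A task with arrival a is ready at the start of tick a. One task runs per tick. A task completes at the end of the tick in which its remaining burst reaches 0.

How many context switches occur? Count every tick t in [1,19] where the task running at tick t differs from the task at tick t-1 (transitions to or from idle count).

context switches = 3

t=0: ready={B,F} → run B
t=1: ready={B,F} → run B
t=2: ready={B,F,G} → run B
t=3: ready={B,F,G} → run B
t=4: ready={B,F,G} → run B
t=5: ready={B,F,G} → run B
t=6: ready={B,F,G} → run B
t=7: ready={F,G} → run G
t=8: ready={F,G} → run G
t=9: ready={F,G} → run G
t=10: ready={F,G} → run G
t=11: ready={F,G} → run G
t=12: ready={F,G} → run G
t=13: ready={F,G} → run G
t=14: ready={F,G} → run G
t=15: ready={F} → run F
t=16: ready={F} → run F
t=17: ready={F} → run F
t=18: (idle)
t=19: (idle)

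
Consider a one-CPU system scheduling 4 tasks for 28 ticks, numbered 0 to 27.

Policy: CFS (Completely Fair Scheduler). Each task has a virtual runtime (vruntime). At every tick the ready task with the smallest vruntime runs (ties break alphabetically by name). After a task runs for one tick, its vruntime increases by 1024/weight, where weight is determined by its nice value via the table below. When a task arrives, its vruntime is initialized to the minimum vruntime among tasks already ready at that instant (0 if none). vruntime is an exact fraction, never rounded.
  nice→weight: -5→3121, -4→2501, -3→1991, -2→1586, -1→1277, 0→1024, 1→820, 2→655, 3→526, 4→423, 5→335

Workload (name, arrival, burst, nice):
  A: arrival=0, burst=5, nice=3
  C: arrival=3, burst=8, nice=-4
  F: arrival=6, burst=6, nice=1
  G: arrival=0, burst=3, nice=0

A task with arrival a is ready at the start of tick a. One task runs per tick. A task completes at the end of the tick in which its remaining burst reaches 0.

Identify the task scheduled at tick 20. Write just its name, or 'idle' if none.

t=0: vr[A=0 G=0] → run A
t=1: vr[A=512/263 G=0] → run G
t=2: vr[A=512/263 G=1] → run G
t=3: vr[A=512/263 C=512/263 G=2] → run A
t=4: vr[A=1024/263 C=512/263 G=2] → run C
t=5: vr[A=1024/263 C=1549824/657763 G=2] → run G
t=6: vr[A=1024/263 C=1549824/657763 F=1549824/657763] → run C
t=7: vr[A=1024/263 C=1819136/657763 F=1549824/657763] → run F
t=8: vr[A=1024/263 C=1819136/657763 F=11856128/3288815] → run C
t=9: vr[A=1024/263 C=2088448/657763 F=11856128/3288815] → run C
t=10: vr[A=1024/263 C=2357760/657763 F=11856128/3288815] → run C
t=11: vr[A=1024/263 C=2627072/657763 F=11856128/3288815] → run F
t=12: vr[A=1024/263 C=2627072/657763 F=15963136/3288815] → run A
t=13: vr[A=1536/263 C=2627072/657763 F=15963136/3288815] → run C
t=14: vr[A=1536/263 C=2896384/657763 F=15963136/3288815] → run C
t=15: vr[A=1536/263 C=3165696/657763 F=15963136/3288815] → run C
t=16: vr[A=1536/263 F=15963136/3288815] → run F
t=17: vr[A=1536/263 F=20070144/3288815] → run A
t=18: vr[A=2048/263 F=20070144/3288815] → run F
t=19: vr[A=2048/263 F=24177152/3288815] → run F
t=20: vr[A=2048/263 F=5656832/657763] → run A
t=21: vr[F=5656832/657763] → run F
t=22: (idle)
t=23: (idle)
t=24: (idle)
t=25: (idle)
t=26: (idle)
t=27: (idle)

running at tick 20 = A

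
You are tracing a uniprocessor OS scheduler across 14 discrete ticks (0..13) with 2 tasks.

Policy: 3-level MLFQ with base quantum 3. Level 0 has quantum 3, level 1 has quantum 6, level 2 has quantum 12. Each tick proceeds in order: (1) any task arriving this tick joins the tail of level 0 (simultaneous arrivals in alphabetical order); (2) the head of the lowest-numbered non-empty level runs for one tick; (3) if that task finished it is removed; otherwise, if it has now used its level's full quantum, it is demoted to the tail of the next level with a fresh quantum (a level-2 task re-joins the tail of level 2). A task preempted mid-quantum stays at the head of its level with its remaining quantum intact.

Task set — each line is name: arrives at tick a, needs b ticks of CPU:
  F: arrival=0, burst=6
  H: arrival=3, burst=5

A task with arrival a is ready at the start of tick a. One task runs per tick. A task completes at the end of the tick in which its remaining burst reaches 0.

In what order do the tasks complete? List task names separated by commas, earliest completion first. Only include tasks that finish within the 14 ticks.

t=0: L0/L1/L2 = F/-/- → run F
t=1: L0/L1/L2 = F/-/- → run F
t=2: L0/L1/L2 = F/-/- → run F
t=3: L0/L1/L2 = H/F/- → run H
t=4: L0/L1/L2 = H/F/- → run H
t=5: L0/L1/L2 = H/F/- → run H
t=6: L0/L1/L2 = -/FH/- → run F
t=7: L0/L1/L2 = -/FH/- → run F
t=8: L0/L1/L2 = -/FH/- → run F
t=9: L0/L1/L2 = -/H/- → run H
t=10: L0/L1/L2 = -/H/- → run H
t=11: (idle)
t=12: (idle)
t=13: (idle)

completion order = F, H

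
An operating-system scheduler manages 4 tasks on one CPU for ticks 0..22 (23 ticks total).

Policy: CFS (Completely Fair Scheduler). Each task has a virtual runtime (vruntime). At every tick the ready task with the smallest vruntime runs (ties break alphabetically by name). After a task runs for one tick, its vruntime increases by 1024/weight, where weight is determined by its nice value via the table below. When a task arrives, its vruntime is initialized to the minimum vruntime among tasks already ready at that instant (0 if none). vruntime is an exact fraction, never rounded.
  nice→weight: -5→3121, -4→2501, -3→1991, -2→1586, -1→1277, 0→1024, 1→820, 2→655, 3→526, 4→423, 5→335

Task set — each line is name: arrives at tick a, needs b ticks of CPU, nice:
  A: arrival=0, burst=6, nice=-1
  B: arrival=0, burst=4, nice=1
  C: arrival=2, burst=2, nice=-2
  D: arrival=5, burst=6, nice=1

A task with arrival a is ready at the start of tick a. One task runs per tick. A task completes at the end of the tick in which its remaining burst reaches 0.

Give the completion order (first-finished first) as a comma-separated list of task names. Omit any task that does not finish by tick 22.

t=0: vr[A=0 B=0] → run A
t=1: vr[A=1024/1277 B=0] → run B
t=2: vr[A=1024/1277 B=256/205 C=1024/1277] → run A
t=3: vr[A=2048/1277 B=256/205 C=1024/1277] → run C
t=4: vr[A=2048/1277 B=256/205 C=1465856/1012661] → run B
t=5: vr[A=2048/1277 B=512/205 C=1465856/1012661 D=1465856/1012661] → run C
t=6: vr[A=2048/1277 B=512/205 D=1465856/1012661] → run D
t=7: vr[A=2048/1277 B=512/205 D=559741696/207595505] → run A
t=8: vr[A=3072/1277 B=512/205 D=559741696/207595505] → run A
t=9: vr[A=4096/1277 B=512/205 D=559741696/207595505] → run B
t=10: vr[A=4096/1277 B=768/205 D=559741696/207595505] → run D
t=11: vr[A=4096/1277 B=768/205 D=818982912/207595505] → run A
t=12: vr[A=5120/1277 B=768/205 D=818982912/207595505] → run B
t=13: vr[A=5120/1277 D=818982912/207595505] → run D
t=14: vr[A=5120/1277 D=1078224128/207595505] → run A
t=15: vr[D=1078224128/207595505] → run D
t=16: vr[D=1337465344/207595505] → run D
t=17: vr[D=319341312/41519101] → run D
t=18: (idle)
t=19: (idle)
t=20: (idle)
t=21: (idle)
t=22: (idle)

completion order = C, B, A, D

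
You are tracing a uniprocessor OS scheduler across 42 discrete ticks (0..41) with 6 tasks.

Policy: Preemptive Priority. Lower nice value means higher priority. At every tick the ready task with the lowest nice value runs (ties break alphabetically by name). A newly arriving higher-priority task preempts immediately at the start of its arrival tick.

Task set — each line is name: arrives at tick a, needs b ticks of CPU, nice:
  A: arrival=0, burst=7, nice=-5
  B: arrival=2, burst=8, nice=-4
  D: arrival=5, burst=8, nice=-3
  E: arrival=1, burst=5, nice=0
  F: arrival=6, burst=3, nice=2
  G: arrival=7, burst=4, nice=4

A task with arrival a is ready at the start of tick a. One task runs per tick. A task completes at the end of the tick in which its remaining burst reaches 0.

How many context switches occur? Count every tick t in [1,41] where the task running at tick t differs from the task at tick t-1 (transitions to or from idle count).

t=0: ready={A} → run A
t=1: ready={A,E} → run A
t=2: ready={A,B,E} → run A
t=3: ready={A,B,E} → run A
t=4: ready={A,B,E} → run A
t=5: ready={A,B,D,E} → run A
t=6: ready={A,B,D,E,F} → run A
t=7: ready={B,D,E,F,G} → run B
t=8: ready={B,D,E,F,G} → run B
t=9: ready={B,D,E,F,G} → run B
t=10: ready={B,D,E,F,G} → run B
t=11: ready={B,D,E,F,G} → run B
t=12: ready={B,D,E,F,G} → run B
t=13: ready={B,D,E,F,G} → run B
t=14: ready={B,D,E,F,G} → run B
t=15: ready={D,E,F,G} → run D
t=16: ready={D,E,F,G} → run D
t=17: ready={D,E,F,G} → run D
t=18: ready={D,E,F,G} → run D
t=19: ready={D,E,F,G} → run D
t=20: ready={D,E,F,G} → run D
t=21: ready={D,E,F,G} → run D
t=22: ready={D,E,F,G} → run D
t=23: ready={E,F,G} → run E
t=24: ready={E,F,G} → run E
t=25: ready={E,F,G} → run E
t=26: ready={E,F,G} → run E
t=27: ready={E,F,G} → run E
t=28: ready={F,G} → run F
t=29: ready={F,G} → run F
t=30: ready={F,G} → run F
t=31: ready={G} → run G
t=32: ready={G} → run G
t=33: ready={G} → run G
t=34: ready={G} → run G
t=35: (idle)
t=36: (idle)
t=37: (idle)
t=38: (idle)
t=39: (idle)
t=40: (idle)
t=41: (idle)

context switches = 6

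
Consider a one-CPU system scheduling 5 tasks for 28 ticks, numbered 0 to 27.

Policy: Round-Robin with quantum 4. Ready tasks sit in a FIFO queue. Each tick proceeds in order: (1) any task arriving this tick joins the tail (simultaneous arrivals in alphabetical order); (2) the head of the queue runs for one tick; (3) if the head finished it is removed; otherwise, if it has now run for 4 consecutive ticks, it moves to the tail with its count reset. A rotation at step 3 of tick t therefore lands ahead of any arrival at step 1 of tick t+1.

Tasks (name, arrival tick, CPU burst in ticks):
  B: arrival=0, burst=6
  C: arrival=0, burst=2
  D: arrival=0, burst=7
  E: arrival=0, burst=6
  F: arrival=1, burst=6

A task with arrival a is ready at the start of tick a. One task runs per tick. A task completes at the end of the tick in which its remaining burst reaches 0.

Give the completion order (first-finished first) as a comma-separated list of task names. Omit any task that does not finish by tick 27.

completion order = C, B, D, E, F

t=0: queue=[B,C,D,E] q_used=0 → run B
t=1: queue=[B,C,D,E,F] q_used=1 → run B
t=2: queue=[B,C,D,E,F] q_used=2 → run B
t=3: queue=[B,C,D,E,F] q_used=3 → run B
t=4: queue=[C,D,E,F,B] q_used=0 → run C
t=5: queue=[C,D,E,F,B] q_used=1 → run C
t=6: queue=[D,E,F,B] q_used=0 → run D
t=7: queue=[D,E,F,B] q_used=1 → run D
t=8: queue=[D,E,F,B] q_used=2 → run D
t=9: queue=[D,E,F,B] q_used=3 → run D
t=10: queue=[E,F,B,D] q_used=0 → run E
t=11: queue=[E,F,B,D] q_used=1 → run E
t=12: queue=[E,F,B,D] q_used=2 → run E
t=13: queue=[E,F,B,D] q_used=3 → run E
t=14: queue=[F,B,D,E] q_used=0 → run F
t=15: queue=[F,B,D,E] q_used=1 → run F
t=16: queue=[F,B,D,E] q_used=2 → run F
t=17: queue=[F,B,D,E] q_used=3 → run F
t=18: queue=[B,D,E,F] q_used=0 → run B
t=19: queue=[B,D,E,F] q_used=1 → run B
t=20: queue=[D,E,F] q_used=0 → run D
t=21: queue=[D,E,F] q_used=1 → run D
t=22: queue=[D,E,F] q_used=2 → run D
t=23: queue=[E,F] q_used=0 → run E
t=24: queue=[E,F] q_used=1 → run E
t=25: queue=[F] q_used=0 → run F
t=26: queue=[F] q_used=1 → run F
t=27: (idle)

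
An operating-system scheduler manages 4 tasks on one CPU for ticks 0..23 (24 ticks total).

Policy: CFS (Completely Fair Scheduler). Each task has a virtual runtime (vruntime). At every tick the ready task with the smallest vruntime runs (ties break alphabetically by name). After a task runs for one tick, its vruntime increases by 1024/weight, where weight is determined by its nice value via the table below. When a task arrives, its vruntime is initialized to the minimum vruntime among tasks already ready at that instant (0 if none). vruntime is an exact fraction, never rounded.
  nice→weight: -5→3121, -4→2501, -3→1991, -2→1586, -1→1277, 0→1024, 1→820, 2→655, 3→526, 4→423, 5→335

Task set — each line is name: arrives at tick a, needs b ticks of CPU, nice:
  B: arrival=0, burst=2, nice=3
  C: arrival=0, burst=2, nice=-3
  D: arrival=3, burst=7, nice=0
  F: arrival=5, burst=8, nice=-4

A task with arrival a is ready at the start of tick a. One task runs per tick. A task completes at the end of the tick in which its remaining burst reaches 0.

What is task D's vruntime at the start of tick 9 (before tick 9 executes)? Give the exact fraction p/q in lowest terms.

t=0: vr[B=0 C=0] → run B
t=1: vr[B=512/263 C=0] → run C
t=2: vr[B=512/263 C=1024/1991] → run C
t=3: vr[B=512/263 D=512/263] → run B
t=4: vr[D=512/263] → run D
t=5: vr[D=775/263 F=775/263] → run D
t=6: vr[D=1038/263 F=775/263] → run F
t=7: vr[D=1038/263 F=2207587/657763] → run F
t=8: vr[D=1038/263 F=2476899/657763] → run F
t=9: vr[D=1038/263 F=2746211/657763] → run D
t=10: vr[D=1301/263 F=2746211/657763] → run F
t=11: vr[D=1301/263 F=3015523/657763] → run F
t=12: vr[D=1301/263 F=3284835/657763] → run D
t=13: vr[D=1564/263 F=3284835/657763] → run F
t=14: vr[D=1564/263 F=3554147/657763] → run F
t=15: vr[D=1564/263 F=3823459/657763] → run F
t=16: vr[D=1564/263] → run D
t=17: vr[D=1827/263] → run D
t=18: vr[D=2090/263] → run D
t=19: (idle)
t=20: (idle)
t=21: (idle)
t=22: (idle)
t=23: (idle)

vruntime(D, start of tick 9) = 1038/263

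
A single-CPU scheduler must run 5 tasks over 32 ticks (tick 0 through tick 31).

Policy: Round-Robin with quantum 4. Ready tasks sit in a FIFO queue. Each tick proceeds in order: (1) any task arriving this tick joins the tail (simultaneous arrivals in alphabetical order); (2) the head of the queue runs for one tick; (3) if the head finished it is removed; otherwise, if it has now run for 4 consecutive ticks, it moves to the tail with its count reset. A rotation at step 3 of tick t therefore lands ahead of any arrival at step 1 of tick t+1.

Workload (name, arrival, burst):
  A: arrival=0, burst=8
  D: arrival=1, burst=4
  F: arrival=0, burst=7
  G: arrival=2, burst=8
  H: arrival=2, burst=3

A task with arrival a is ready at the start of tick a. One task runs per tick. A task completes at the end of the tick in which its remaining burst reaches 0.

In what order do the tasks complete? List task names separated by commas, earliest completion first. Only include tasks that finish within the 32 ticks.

completion order = D, H, A, F, G

t=0: queue=[A,F] q_used=0 → run A
t=1: queue=[A,F,D] q_used=1 → run A
t=2: queue=[A,F,D,G,H] q_used=2 → run A
t=3: queue=[A,F,D,G,H] q_used=3 → run A
t=4: queue=[F,D,G,H,A] q_used=0 → run F
t=5: queue=[F,D,G,H,A] q_used=1 → run F
t=6: queue=[F,D,G,H,A] q_used=2 → run F
t=7: queue=[F,D,G,H,A] q_used=3 → run F
t=8: queue=[D,G,H,A,F] q_used=0 → run D
t=9: queue=[D,G,H,A,F] q_used=1 → run D
t=10: queue=[D,G,H,A,F] q_used=2 → run D
t=11: queue=[D,G,H,A,F] q_used=3 → run D
t=12: queue=[G,H,A,F] q_used=0 → run G
t=13: queue=[G,H,A,F] q_used=1 → run G
t=14: queue=[G,H,A,F] q_used=2 → run G
t=15: queue=[G,H,A,F] q_used=3 → run G
t=16: queue=[H,A,F,G] q_used=0 → run H
t=17: queue=[H,A,F,G] q_used=1 → run H
t=18: queue=[H,A,F,G] q_used=2 → run H
t=19: queue=[A,F,G] q_used=0 → run A
t=20: queue=[A,F,G] q_used=1 → run A
t=21: queue=[A,F,G] q_used=2 → run A
t=22: queue=[A,F,G] q_used=3 → run A
t=23: queue=[F,G] q_used=0 → run F
t=24: queue=[F,G] q_used=1 → run F
t=25: queue=[F,G] q_used=2 → run F
t=26: queue=[G] q_used=0 → run G
t=27: queue=[G] q_used=1 → run G
t=28: queue=[G] q_used=2 → run G
t=29: queue=[G] q_used=3 → run G
t=30: (idle)
t=31: (idle)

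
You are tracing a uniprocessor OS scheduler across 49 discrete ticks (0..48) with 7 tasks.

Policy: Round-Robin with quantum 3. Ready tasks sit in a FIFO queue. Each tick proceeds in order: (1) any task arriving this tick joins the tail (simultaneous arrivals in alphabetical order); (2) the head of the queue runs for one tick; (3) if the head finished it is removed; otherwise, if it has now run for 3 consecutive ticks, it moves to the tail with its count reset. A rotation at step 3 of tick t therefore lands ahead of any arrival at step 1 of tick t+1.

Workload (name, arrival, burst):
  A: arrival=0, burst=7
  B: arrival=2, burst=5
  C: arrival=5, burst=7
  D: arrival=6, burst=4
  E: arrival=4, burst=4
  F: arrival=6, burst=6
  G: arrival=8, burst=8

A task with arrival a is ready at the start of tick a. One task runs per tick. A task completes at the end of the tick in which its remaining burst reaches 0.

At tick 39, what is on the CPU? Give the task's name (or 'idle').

running at tick 39 = G

t=0: queue=[A] q_used=0 → run A
t=1: queue=[A] q_used=1 → run A
t=2: queue=[A,B] q_used=2 → run A
t=3: queue=[B,A] q_used=0 → run B
t=4: queue=[B,A,E] q_used=1 → run B
t=5: queue=[B,A,E,C] q_used=2 → run B
t=6: queue=[A,E,C,B,D,F] q_used=0 → run A
t=7: queue=[A,E,C,B,D,F] q_used=1 → run A
t=8: queue=[A,E,C,B,D,F,G] q_used=2 → run A
t=9: queue=[E,C,B,D,F,G,A] q_used=0 → run E
t=10: queue=[E,C,B,D,F,G,A] q_used=1 → run E
t=11: queue=[E,C,B,D,F,G,A] q_used=2 → run E
t=12: queue=[C,B,D,F,G,A,E] q_used=0 → run C
t=13: queue=[C,B,D,F,G,A,E] q_used=1 → run C
t=14: queue=[C,B,D,F,G,A,E] q_used=2 → run C
t=15: queue=[B,D,F,G,A,E,C] q_used=0 → run B
t=16: queue=[B,D,F,G,A,E,C] q_used=1 → run B
t=17: queue=[D,F,G,A,E,C] q_used=0 → run D
t=18: queue=[D,F,G,A,E,C] q_used=1 → run D
t=19: queue=[D,F,G,A,E,C] q_used=2 → run D
t=20: queue=[F,G,A,E,C,D] q_used=0 → run F
t=21: queue=[F,G,A,E,C,D] q_used=1 → run F
t=22: queue=[F,G,A,E,C,D] q_used=2 → run F
t=23: queue=[G,A,E,C,D,F] q_used=0 → run G
t=24: queue=[G,A,E,C,D,F] q_used=1 → run G
t=25: queue=[G,A,E,C,D,F] q_used=2 → run G
t=26: queue=[A,E,C,D,F,G] q_used=0 → run A
t=27: queue=[E,C,D,F,G] q_used=0 → run E
t=28: queue=[C,D,F,G] q_used=0 → run C
t=29: queue=[C,D,F,G] q_used=1 → run C
t=30: queue=[C,D,F,G] q_used=2 → run C
t=31: queue=[D,F,G,C] q_used=0 → run D
t=32: queue=[F,G,C] q_used=0 → run F
t=33: queue=[F,G,C] q_used=1 → run F
t=34: queue=[F,G,C] q_used=2 → run F
t=35: queue=[G,C] q_used=0 → run G
t=36: queue=[G,C] q_used=1 → run G
t=37: queue=[G,C] q_used=2 → run G
t=38: queue=[C,G] q_used=0 → run C
t=39: queue=[G] q_used=0 → run G
t=40: queue=[G] q_used=1 → run G
t=41: (idle)
t=42: (idle)
t=43: (idle)
t=44: (idle)
t=45: (idle)
t=46: (idle)
t=47: (idle)
t=48: (idle)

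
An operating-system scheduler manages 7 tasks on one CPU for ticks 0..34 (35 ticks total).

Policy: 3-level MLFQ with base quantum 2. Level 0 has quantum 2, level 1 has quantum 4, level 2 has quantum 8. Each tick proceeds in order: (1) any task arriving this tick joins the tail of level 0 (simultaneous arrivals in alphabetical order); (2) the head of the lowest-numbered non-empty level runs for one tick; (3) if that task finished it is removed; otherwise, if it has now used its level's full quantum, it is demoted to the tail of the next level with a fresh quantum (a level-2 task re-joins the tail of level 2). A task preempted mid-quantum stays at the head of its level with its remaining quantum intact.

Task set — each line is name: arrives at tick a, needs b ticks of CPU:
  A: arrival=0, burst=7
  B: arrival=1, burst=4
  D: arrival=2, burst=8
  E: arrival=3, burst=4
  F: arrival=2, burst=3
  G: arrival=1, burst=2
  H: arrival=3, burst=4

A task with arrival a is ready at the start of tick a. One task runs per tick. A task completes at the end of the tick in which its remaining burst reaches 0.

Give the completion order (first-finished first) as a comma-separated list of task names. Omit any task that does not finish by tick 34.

t=0: L0/L1/L2 = A/-/- → run A
t=1: L0/L1/L2 = ABG/-/- → run A
t=2: L0/L1/L2 = BGDF/A/- → run B
t=3: L0/L1/L2 = BGDFEH/A/- → run B
t=4: L0/L1/L2 = GDFEH/AB/- → run G
t=5: L0/L1/L2 = GDFEH/AB/- → run G
t=6: L0/L1/L2 = DFEH/AB/- → run D
t=7: L0/L1/L2 = DFEH/AB/- → run D
t=8: L0/L1/L2 = FEH/ABD/- → run F
t=9: L0/L1/L2 = FEH/ABD/- → run F
t=10: L0/L1/L2 = EH/ABDF/- → run E
t=11: L0/L1/L2 = EH/ABDF/- → run E
t=12: L0/L1/L2 = H/ABDFE/- → run H
t=13: L0/L1/L2 = H/ABDFE/- → run H
t=14: L0/L1/L2 = -/ABDFEH/- → run A
t=15: L0/L1/L2 = -/ABDFEH/- → run A
t=16: L0/L1/L2 = -/ABDFEH/- → run A
t=17: L0/L1/L2 = -/ABDFEH/- → run A
t=18: L0/L1/L2 = -/BDFEH/A → run B
t=19: L0/L1/L2 = -/BDFEH/A → run B
t=20: L0/L1/L2 = -/DFEH/A → run D
t=21: L0/L1/L2 = -/DFEH/A → run D
t=22: L0/L1/L2 = -/DFEH/A → run D
t=23: L0/L1/L2 = -/DFEH/A → run D
t=24: L0/L1/L2 = -/FEH/AD → run F
t=25: L0/L1/L2 = -/EH/AD → run E
t=26: L0/L1/L2 = -/EH/AD → run E
t=27: L0/L1/L2 = -/H/AD → run H
t=28: L0/L1/L2 = -/H/AD → run H
t=29: L0/L1/L2 = -/-/AD → run A
t=30: L0/L1/L2 = -/-/D → run D
t=31: L0/L1/L2 = -/-/D → run D
t=32: (idle)
t=33: (idle)
t=34: (idle)

completion order = G, B, F, E, H, A, D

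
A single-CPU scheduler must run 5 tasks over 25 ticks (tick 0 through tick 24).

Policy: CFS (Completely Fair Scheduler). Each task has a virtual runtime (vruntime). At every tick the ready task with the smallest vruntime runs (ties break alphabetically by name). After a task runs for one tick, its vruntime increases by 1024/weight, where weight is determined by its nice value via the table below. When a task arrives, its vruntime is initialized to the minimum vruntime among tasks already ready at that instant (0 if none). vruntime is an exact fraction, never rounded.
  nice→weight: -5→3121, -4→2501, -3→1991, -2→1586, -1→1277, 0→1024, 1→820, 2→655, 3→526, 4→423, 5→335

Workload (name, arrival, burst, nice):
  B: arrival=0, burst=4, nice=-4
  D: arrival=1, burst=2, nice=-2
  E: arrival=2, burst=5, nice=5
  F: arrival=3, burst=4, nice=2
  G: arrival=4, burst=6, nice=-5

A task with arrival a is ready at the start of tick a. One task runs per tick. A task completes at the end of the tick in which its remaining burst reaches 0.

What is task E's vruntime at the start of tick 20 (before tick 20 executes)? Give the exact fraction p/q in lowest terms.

vruntime(E, start of tick 20) = 10587136/837835

t=0: vr[B=0] → run B
t=1: vr[B=1024/2501 D=1024/2501] → run B
t=2: vr[B=2048/2501 D=1024/2501 E=1024/2501] → run D
t=3: vr[B=2048/2501 D=34304/32513 E=1024/2501 F=1024/2501] → run E
t=4: vr[B=2048/2501 D=34304/32513 E=2904064/837835 F=1024/2501 G=1024/2501] → run F
t=5: vr[B=2048/2501 D=34304/32513 E=2904064/837835 F=3231744/1638155 G=1024/2501] → run G
t=6: vr[B=2048/2501 D=34304/32513 E=2904064/837835 F=3231744/1638155 G=5756928/7805621] → run G
t=7: vr[B=2048/2501 D=34304/32513 E=2904064/837835 F=3231744/1638155 G=8317952/7805621] → run B
t=8: vr[B=3072/2501 D=34304/32513 E=2904064/837835 F=3231744/1638155 G=8317952/7805621] → run D
t=9: vr[B=3072/2501 E=2904064/837835 F=3231744/1638155 G=8317952/7805621] → run G
t=10: vr[B=3072/2501 E=2904064/837835 F=3231744/1638155 G=10878976/7805621] → run B
t=11: vr[E=2904064/837835 F=3231744/1638155 G=10878976/7805621] → run G
t=12: vr[E=2904064/837835 F=3231744/1638155 G=13440000/7805621] → run G
t=13: vr[E=2904064/837835 F=3231744/1638155 G=16001024/7805621] → run F
t=14: vr[E=2904064/837835 F=5792768/1638155 G=16001024/7805621] → run G
t=15: vr[E=2904064/837835 F=5792768/1638155] → run E
t=16: vr[E=5465088/837835 F=5792768/1638155] → run F
t=17: vr[E=5465088/837835 F=8353792/1638155] → run F
t=18: vr[E=5465088/837835] → run E
t=19: vr[E=8026112/837835] → run E
t=20: vr[E=10587136/837835] → run E
t=21: (idle)
t=22: (idle)
t=23: (idle)
t=24: (idle)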